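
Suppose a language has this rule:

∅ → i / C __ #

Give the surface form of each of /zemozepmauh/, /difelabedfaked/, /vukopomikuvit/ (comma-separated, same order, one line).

zemozepmauhi, difelabedfakedi, vukopomikuviti

/zemozepmauh/: the form ends in the consonant /h/, so [i] is inserted word-finally. → [zemozepmauhi].
/difelabedfaked/: the form ends in the consonant /d/, so [i] is inserted word-finally. → [difelabedfakedi].
/vukopomikuvit/: the form ends in the consonant /t/, so [i] is inserted word-finally. → [vukopomikuviti].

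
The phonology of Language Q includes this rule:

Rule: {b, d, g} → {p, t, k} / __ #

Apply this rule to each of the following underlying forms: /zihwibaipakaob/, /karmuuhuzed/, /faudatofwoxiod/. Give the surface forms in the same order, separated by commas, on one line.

/zihwibaipakaob/: /b/ is a voiced stop in word-final position, so it devoices to [p]. → [zihwibaipakaop].
/karmuuhuzed/: /d/ is a voiced stop in word-final position, so it devoices to [t]. → [karmuuhuzet].
/faudatofwoxiod/: /d/ is a voiced stop in word-final position, so it devoices to [t]. → [faudatofwoxiot].

zihwibaipakaop, karmuuhuzet, faudatofwoxiot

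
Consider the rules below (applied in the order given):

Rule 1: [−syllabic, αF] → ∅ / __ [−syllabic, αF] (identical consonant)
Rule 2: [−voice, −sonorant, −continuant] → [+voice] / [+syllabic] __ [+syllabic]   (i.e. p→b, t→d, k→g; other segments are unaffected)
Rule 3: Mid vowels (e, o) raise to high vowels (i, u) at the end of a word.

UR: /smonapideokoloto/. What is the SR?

Rule 1 (degemination): no segment meets the environment; /smonapideokoloto/ is unchanged.
Rule 2 (intervocalic voicing): /p/ is a voiceless stop between vowels /a/ and /i/, so it voices to [b]. /k/ is a voiceless stop between vowels /o/ and /o/, so it voices to [g]. /t/ is a voiceless stop between vowels /o/ and /o/, so it voices to [d]. /smonapideokoloto/ → smonabideogolodo.
Rule 3 (final vowel raising): /o/ is a mid vowel in word-final position, so it raises to [u]. /smonabideogolodo/ → smonabideogolodu.

smonabideogolodu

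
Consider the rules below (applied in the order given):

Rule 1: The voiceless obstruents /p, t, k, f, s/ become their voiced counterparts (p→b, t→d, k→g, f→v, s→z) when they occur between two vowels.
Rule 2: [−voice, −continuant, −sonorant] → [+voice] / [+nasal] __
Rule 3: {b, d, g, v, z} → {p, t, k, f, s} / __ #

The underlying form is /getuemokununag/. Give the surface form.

geduemogununak

Rule 1 (intervocalic voicing): /t/ is a voiceless obstruent between vowels /e/ and /u/, so it voices to [d]. /k/ is a voiceless obstruent between vowels /o/ and /u/, so it voices to [g]. /getuemokununag/ → geduemogununag.
Rule 2 (post-nasal voicing): no segment meets the environment; /geduemogununag/ is unchanged.
Rule 3 (final devoicing): /g/ is a voiced obstruent in word-final position, so it devoices to [k]. /geduemogununag/ → geduemogununak.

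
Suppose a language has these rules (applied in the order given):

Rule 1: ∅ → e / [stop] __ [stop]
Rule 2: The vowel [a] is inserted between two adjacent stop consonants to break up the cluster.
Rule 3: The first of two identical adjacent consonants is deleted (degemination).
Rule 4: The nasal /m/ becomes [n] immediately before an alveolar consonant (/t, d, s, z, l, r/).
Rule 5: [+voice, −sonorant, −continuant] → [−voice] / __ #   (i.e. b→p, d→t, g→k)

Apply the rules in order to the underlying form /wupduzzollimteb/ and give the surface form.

wupeduzolintep

Rule 1 (stop-cluster e-epenthesis): /p/ and /d/ form a stop–stop cluster, so [e] is inserted between them. /wupduzzollimteb/ → wupeduzzollimteb.
Rule 2 (stop-cluster a-epenthesis): no segment meets the environment; /wupeduzzollimteb/ is unchanged.
Rule 3 (degemination): /zz/ is a geminate; the first /z/ deletes. /ll/ is a geminate; the first /l/ deletes. /wupeduzzollimteb/ → wupeduzolimteb.
Rule 4 (nasal place assimilation): /m/ precedes the alveolar consonant /t/, so it assimilates in place to [n]. /wupeduzolimteb/ → wupeduzolinteb.
Rule 5 (final devoicing): /b/ is a voiced stop in word-final position, so it devoices to [p]. /wupeduzolinteb/ → wupeduzolintep.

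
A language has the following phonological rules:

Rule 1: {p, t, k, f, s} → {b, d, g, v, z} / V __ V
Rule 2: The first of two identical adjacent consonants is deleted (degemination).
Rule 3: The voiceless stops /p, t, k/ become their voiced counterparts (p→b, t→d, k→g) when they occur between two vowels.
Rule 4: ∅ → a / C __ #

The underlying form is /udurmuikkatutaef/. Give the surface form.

Rule 1 (intervocalic voicing): /t/ is a voiceless obstruent between vowels /a/ and /u/, so it voices to [d]. /t/ is a voiceless obstruent between vowels /u/ and /a/, so it voices to [d]. /udurmuikkatutaef/ → udurmuikkadudaef.
Rule 2 (degemination): /kk/ is a geminate; the first /k/ deletes. /udurmuikkadudaef/ → udurmuikadudaef.
Rule 3 (intervocalic voicing): /k/ is a voiceless stop between vowels /i/ and /a/, so it voices to [g]. /udurmuikadudaef/ → udurmuigadudaef.
Rule 4 (final a-epenthesis): the form ends in the consonant /f/, so [a] is inserted word-finally. /udurmuigadudaef/ → udurmuigadudaefa.

udurmuigadudaefa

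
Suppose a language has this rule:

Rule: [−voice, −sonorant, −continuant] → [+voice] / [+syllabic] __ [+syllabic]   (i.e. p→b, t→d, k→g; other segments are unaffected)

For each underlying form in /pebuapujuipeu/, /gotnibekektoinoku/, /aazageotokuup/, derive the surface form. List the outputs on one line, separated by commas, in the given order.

/pebuapujuipeu/: /p/ is a voiceless stop between vowels /a/ and /u/, so it voices to [b]. /p/ is a voiceless stop between vowels /i/ and /e/, so it voices to [b]. → [pebuabujuibeu].
/gotnibekektoinoku/: /k/ is a voiceless stop between vowels /e/ and /e/, so it voices to [g]. /k/ is a voiceless stop between vowels /o/ and /u/, so it voices to [g]. → [gotnibegektoinogu].
/aazageotokuup/: /t/ is a voiceless stop between vowels /o/ and /o/, so it voices to [d]. /k/ is a voiceless stop between vowels /o/ and /u/, so it voices to [g]. → [aazageodoguup].

pebuabujuibeu, gotnibegektoinogu, aazageodoguup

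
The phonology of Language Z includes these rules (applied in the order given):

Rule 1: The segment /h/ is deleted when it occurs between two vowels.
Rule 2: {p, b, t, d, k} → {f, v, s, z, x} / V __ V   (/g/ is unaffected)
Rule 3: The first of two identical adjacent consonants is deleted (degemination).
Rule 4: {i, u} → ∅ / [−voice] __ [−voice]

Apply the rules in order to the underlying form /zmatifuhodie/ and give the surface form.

zmasfuozie

Rule 1 (intervocalic h-deletion): /h/ occurs between vowels /u/ and /o/, so it deletes. /zmatifuhodie/ → zmatifuodie.
Rule 2 (intervocalic spirantization): /t/ is a stop between vowels /a/ and /i/, so it spirantizes to the fricative [s]. /d/ is a stop between vowels /o/ and /i/, so it spirantizes to the fricative [z]. /zmatifuodie/ → zmasifuozie.
Rule 3 (degemination): no segment meets the environment; /zmasifuozie/ is unchanged.
Rule 4 (high vowel syncope): /i/ is a high vowel flanked by voiceless consonants /s/ and /f/, so it deletes. /zmasifuozie/ → zmasfuozie.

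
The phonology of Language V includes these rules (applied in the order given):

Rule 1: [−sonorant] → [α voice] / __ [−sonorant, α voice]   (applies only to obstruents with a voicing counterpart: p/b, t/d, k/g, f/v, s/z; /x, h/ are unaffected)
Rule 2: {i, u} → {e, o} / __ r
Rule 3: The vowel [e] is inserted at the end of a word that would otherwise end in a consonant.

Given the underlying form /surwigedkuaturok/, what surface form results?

Rule 1 (regressive voicing assimilation): /d/ precedes the voiceless obstruent /k/, so it devoices to [t] by assimilation. /surwigedkuaturok/ → surwigetkuaturok.
Rule 2 (pre-rhotic lowering): /u/ is a high vowel immediately before /r/, so it lowers to [o]. /u/ is a high vowel immediately before /r/, so it lowers to [o]. /surwigetkuaturok/ → sorwigetkuatorok.
Rule 3 (final e-epenthesis): the form ends in the consonant /k/, so [e] is inserted word-finally. /sorwigetkuatorok/ → sorwigetkuatoroke.

sorwigetkuatoroke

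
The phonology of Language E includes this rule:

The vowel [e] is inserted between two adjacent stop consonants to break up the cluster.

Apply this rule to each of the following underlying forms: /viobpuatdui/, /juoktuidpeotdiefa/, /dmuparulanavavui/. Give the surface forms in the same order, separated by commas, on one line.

viobepuatedui, juoketuidepeotediefa, dmuparulanavavui

/viobpuatdui/: /b/ and /p/ form a stop–stop cluster, so [e] is inserted between them. /t/ and /d/ form a stop–stop cluster, so [e] is inserted between them. → [viobepuatedui].
/juoktuidpeotdiefa/: /k/ and /t/ form a stop–stop cluster, so [e] is inserted between them. /d/ and /p/ form a stop–stop cluster, so [e] is inserted between them. /t/ and /d/ form a stop–stop cluster, so [e] is inserted between them. → [juoketuidepeotediefa].
/dmuparulanavavui/: the rule's environment is not met; surfaces unchanged as [dmuparulanavavui].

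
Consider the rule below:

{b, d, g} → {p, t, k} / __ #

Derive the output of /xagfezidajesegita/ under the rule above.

xagfezidajesegita

No segment of /xagfezidajesegita/ meets the structural description of the rule, so the form surfaces unchanged.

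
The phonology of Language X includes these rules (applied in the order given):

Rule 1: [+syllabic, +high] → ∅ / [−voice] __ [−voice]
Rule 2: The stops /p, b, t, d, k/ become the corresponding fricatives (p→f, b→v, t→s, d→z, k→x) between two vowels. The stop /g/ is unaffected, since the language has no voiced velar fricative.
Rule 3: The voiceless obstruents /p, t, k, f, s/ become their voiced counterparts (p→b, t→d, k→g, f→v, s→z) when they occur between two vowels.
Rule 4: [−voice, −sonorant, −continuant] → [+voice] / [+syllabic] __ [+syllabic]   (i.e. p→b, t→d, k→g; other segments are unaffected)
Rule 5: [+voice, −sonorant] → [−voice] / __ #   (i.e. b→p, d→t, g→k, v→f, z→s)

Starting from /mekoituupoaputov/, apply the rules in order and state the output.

Rule 1 (high vowel syncope): /u/ is a high vowel flanked by voiceless consonants /p/ and /t/, so it deletes. /mekoituupoaputov/ → mekoituupoaptov.
Rule 2 (intervocalic spirantization): /k/ is a stop between vowels /e/ and /o/, so it spirantizes to the fricative [x]. /t/ is a stop between vowels /i/ and /u/, so it spirantizes to the fricative [s]. /p/ is a stop between vowels /u/ and /o/, so it spirantizes to the fricative [f]. /mekoituupoaptov/ → mexoisuufoaptov.
Rule 3 (intervocalic voicing): /s/ is a voiceless obstruent between vowels /i/ and /u/, so it voices to [z]. /f/ is a voiceless obstruent between vowels /u/ and /o/, so it voices to [v]. /mexoisuufoaptov/ → mexoizuuvoaptov.
Rule 4 (intervocalic voicing): no segment meets the environment; /mexoizuuvoaptov/ is unchanged.
Rule 5 (final devoicing): /v/ is a voiced obstruent in word-final position, so it devoices to [f]. /mexoizuuvoaptov/ → mexoizuuvoaptof.

mexoizuuvoaptof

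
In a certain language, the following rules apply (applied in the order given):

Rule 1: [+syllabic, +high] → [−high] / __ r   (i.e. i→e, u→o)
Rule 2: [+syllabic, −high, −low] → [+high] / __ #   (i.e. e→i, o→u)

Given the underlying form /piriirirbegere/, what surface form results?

Rule 1 (pre-rhotic lowering): /i/ is a high vowel immediately before /r/, so it lowers to [e]. /i/ is a high vowel immediately before /r/, so it lowers to [e]. /i/ is a high vowel immediately before /r/, so it lowers to [e]. /piriirirbegere/ → periererbegere.
Rule 2 (final vowel raising): /e/ is a mid vowel in word-final position, so it raises to [i]. /periererbegere/ → periererbegeri.

periererbegeri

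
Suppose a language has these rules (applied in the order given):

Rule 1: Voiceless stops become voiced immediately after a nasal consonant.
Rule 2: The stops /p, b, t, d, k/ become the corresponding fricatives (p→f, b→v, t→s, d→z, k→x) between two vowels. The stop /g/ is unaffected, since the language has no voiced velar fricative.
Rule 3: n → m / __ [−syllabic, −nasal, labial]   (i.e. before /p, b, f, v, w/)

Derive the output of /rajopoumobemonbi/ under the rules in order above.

Rule 1 (post-nasal voicing): no segment meets the environment; /rajopoumobemonbi/ is unchanged.
Rule 2 (intervocalic spirantization): /p/ is a stop between vowels /o/ and /o/, so it spirantizes to the fricative [f]. /b/ is a stop between vowels /o/ and /e/, so it spirantizes to the fricative [v]. /rajopoumobemonbi/ → rajofoumovemonbi.
Rule 3 (nasal place assimilation): /n/ precedes the labial consonant /b/, so it assimilates in place to [m]. /rajofoumovemonbi/ → rajofoumovemombi.

rajofoumovemombi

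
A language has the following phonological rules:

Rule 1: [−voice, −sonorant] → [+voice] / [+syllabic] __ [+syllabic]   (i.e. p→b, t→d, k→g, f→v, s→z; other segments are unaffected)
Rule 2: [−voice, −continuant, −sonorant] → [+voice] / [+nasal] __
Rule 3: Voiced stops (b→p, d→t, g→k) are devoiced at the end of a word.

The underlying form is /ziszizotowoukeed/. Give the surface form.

ziszizodowougeet

Rule 1 (intervocalic voicing): /t/ is a voiceless obstruent between vowels /o/ and /o/, so it voices to [d]. /k/ is a voiceless obstruent between vowels /u/ and /e/, so it voices to [g]. /ziszizotowoukeed/ → ziszizodowougeed.
Rule 2 (post-nasal voicing): no segment meets the environment; /ziszizodowougeed/ is unchanged.
Rule 3 (final devoicing): /d/ is a voiced stop in word-final position, so it devoices to [t]. /ziszizodowougeed/ → ziszizodowougeet.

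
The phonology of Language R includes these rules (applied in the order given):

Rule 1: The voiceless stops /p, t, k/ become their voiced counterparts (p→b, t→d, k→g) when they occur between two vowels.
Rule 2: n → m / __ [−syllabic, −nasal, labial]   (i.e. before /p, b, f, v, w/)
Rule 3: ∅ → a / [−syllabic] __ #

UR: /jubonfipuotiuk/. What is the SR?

Rule 1 (intervocalic voicing): /p/ is a voiceless stop between vowels /i/ and /u/, so it voices to [b]. /t/ is a voiceless stop between vowels /o/ and /i/, so it voices to [d]. /jubonfipuotiuk/ → jubonfibuodiuk.
Rule 2 (nasal place assimilation): /n/ precedes the labial consonant /f/, so it assimilates in place to [m]. /jubonfibuodiuk/ → jubomfibuodiuk.
Rule 3 (final a-epenthesis): the form ends in the consonant /k/, so [a] is inserted word-finally. /jubomfibuodiuk/ → jubomfibuodiuka.

jubomfibuodiuka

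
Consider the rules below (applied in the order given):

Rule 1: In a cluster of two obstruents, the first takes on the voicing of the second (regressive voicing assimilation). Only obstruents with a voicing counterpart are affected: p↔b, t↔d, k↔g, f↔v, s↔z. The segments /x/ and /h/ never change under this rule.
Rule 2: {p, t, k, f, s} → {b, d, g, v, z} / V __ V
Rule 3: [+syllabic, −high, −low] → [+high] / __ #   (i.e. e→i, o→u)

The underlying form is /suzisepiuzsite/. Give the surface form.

Rule 1 (regressive voicing assimilation): /z/ precedes the voiceless obstruent /s/, so it devoices to [s] by assimilation. /suzisepiuzsite/ → suzisepiussite.
Rule 2 (intervocalic voicing): /s/ is a voiceless obstruent between vowels /i/ and /e/, so it voices to [z]. /p/ is a voiceless obstruent between vowels /e/ and /i/, so it voices to [b]. /t/ is a voiceless obstruent between vowels /i/ and /e/, so it voices to [d]. /suzisepiussite/ → suzizebiusside.
Rule 3 (final vowel raising): /e/ is a mid vowel in word-final position, so it raises to [i]. /suzizebiusside/ → suzizebiussidi.

suzizebiussidi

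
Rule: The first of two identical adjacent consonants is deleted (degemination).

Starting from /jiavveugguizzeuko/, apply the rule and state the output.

jiaveuguizeuko

/vv/ is a geminate; the first /v/ deletes.
/gg/ is a geminate; the first /g/ deletes.
/zz/ is a geminate; the first /z/ deletes.
The other instances of /j/, /v/, /g/, /z/, /k/ do not occur in the required environment and remain unchanged.
Surface form: [jiaveuguizeuko].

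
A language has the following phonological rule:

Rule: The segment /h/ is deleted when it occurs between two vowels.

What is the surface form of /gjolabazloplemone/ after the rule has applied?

No segment of /gjolabazloplemone/ meets the structural description of the rule, so the form surfaces unchanged.

gjolabazloplemone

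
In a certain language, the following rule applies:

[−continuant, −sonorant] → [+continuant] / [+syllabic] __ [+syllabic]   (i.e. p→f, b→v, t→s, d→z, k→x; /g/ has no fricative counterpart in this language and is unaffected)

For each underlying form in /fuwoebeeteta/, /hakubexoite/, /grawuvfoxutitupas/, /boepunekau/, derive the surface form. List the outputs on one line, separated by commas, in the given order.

/fuwoebeeteta/: /b/ is a stop between vowels /e/ and /e/, so it spirantizes to the fricative [v]. /t/ is a stop between vowels /e/ and /e/, so it spirantizes to the fricative [s]. /t/ is a stop between vowels /e/ and /a/, so it spirantizes to the fricative [s]. → [fuwoeveesesa].
/hakubexoite/: /k/ is a stop between vowels /a/ and /u/, so it spirantizes to the fricative [x]. /b/ is a stop between vowels /u/ and /e/, so it spirantizes to the fricative [v]. /t/ is a stop between vowels /i/ and /e/, so it spirantizes to the fricative [s]. → [haxuvexoise].
/grawuvfoxutitupas/: /t/ is a stop between vowels /u/ and /i/, so it spirantizes to the fricative [s]. /t/ is a stop between vowels /i/ and /u/, so it spirantizes to the fricative [s]. /p/ is a stop between vowels /u/ and /a/, so it spirantizes to the fricative [f]. → [grawuvfoxusisufas].
/boepunekau/: /p/ is a stop between vowels /e/ and /u/, so it spirantizes to the fricative [f]. /k/ is a stop between vowels /e/ and /a/, so it spirantizes to the fricative [x]. → [boefunexau].

fuwoeveesesa, haxuvexoise, grawuvfoxusisufas, boefunexau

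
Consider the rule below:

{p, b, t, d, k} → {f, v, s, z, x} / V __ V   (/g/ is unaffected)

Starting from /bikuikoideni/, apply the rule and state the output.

bixuixoizeni

/k/ is a stop between vowels /i/ and /u/, so it spirantizes to the fricative [x].
/k/ is a stop between vowels /i/ and /o/, so it spirantizes to the fricative [x].
/d/ is a stop between vowels /i/ and /e/, so it spirantizes to the fricative [z].
Surface form: [bixuixoizeni].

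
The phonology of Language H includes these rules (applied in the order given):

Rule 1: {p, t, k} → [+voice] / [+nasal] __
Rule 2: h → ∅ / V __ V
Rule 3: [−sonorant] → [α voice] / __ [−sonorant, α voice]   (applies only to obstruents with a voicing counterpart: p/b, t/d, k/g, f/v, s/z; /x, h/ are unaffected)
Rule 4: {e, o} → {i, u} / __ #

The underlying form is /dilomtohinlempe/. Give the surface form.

dilomdoinlembi

Rule 1 (post-nasal voicing): /t/ is a voiceless stop immediately after the nasal /m/, so it voices to [d]. /p/ is a voiceless stop immediately after the nasal /m/, so it voices to [b]. /dilomtohinlempe/ → dilomdohinlembe.
Rule 2 (intervocalic h-deletion): /h/ occurs between vowels /o/ and /i/, so it deletes. /dilomdohinlembe/ → dilomdoinlembe.
Rule 3 (regressive voicing assimilation): no segment meets the environment; /dilomdoinlembe/ is unchanged.
Rule 4 (final vowel raising): /e/ is a mid vowel in word-final position, so it raises to [i]. /dilomdoinlembe/ → dilomdoinlembi.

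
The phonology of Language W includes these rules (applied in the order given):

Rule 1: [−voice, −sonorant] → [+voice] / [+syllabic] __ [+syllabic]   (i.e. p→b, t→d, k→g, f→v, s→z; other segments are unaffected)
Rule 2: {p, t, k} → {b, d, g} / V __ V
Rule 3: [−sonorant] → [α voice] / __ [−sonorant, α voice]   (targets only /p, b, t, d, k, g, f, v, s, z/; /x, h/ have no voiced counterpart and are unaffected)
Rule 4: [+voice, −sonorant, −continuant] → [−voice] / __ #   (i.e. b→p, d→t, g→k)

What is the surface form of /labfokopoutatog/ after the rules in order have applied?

lapfogoboudadok

Rule 1 (intervocalic voicing): /k/ is a voiceless obstruent between vowels /o/ and /o/, so it voices to [g]. /p/ is a voiceless obstruent between vowels /o/ and /o/, so it voices to [b]. /t/ is a voiceless obstruent between vowels /u/ and /a/, so it voices to [d]. /t/ is a voiceless obstruent between vowels /a/ and /o/, so it voices to [d]. /labfokopoutatog/ → labfogoboudadog.
Rule 2 (intervocalic voicing): no segment meets the environment; /labfogoboudadog/ is unchanged.
Rule 3 (regressive voicing assimilation): /b/ precedes the voiceless obstruent /f/, so it devoices to [p] by assimilation. /labfogoboudadog/ → lapfogoboudadog.
Rule 4 (final devoicing): /g/ is a voiced stop in word-final position, so it devoices to [k]. /lapfogoboudadog/ → lapfogoboudadok.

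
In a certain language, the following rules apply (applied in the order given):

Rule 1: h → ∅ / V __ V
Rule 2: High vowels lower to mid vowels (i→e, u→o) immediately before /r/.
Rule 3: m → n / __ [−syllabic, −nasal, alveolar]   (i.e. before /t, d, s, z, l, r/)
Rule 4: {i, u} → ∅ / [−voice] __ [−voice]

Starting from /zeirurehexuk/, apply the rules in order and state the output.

Rule 1 (intervocalic h-deletion): /h/ occurs between vowels /e/ and /e/, so it deletes. /zeirurehexuk/ → zeirureexuk.
Rule 2 (pre-rhotic lowering): /i/ is a high vowel immediately before /r/, so it lowers to [e]. /u/ is a high vowel immediately before /r/, so it lowers to [o]. /zeirureexuk/ → zeeroreexuk.
Rule 3 (nasal place assimilation): no segment meets the environment; /zeeroreexuk/ is unchanged.
Rule 4 (high vowel syncope): /u/ is a high vowel flanked by voiceless consonants /x/ and /k/, so it deletes. /zeeroreexuk/ → zeeroreexk.

zeeroreexk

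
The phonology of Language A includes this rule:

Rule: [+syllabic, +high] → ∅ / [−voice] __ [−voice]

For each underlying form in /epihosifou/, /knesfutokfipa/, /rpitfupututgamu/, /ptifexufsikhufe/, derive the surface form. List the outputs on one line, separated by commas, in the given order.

ephosfou, knesftokfpa, rptfpttgamu, ptfexfskhfe

/epihosifou/: /i/ is a high vowel flanked by voiceless consonants /p/ and /h/, so it deletes. /i/ is a high vowel flanked by voiceless consonants /s/ and /f/, so it deletes. → [ephosfou].
/knesfutokfipa/: /u/ is a high vowel flanked by voiceless consonants /f/ and /t/, so it deletes. /i/ is a high vowel flanked by voiceless consonants /f/ and /p/, so it deletes. → [knesftokfpa].
/rpitfupututgamu/: /i/ is a high vowel flanked by voiceless consonants /p/ and /t/, so it deletes. /u/ is a high vowel flanked by voiceless consonants /f/ and /p/, so it deletes. /u/ is a high vowel flanked by voiceless consonants /p/ and /t/, so it deletes. /u/ is a high vowel flanked by voiceless consonants /t/ and /t/, so it deletes. → [rptfpttgamu].
/ptifexufsikhufe/: /i/ is a high vowel flanked by voiceless consonants /t/ and /f/, so it deletes. /u/ is a high vowel flanked by voiceless consonants /x/ and /f/, so it deletes. /i/ is a high vowel flanked by voiceless consonants /s/ and /k/, so it deletes. /u/ is a high vowel flanked by voiceless consonants /h/ and /f/, so it deletes. → [ptfexfskhfe].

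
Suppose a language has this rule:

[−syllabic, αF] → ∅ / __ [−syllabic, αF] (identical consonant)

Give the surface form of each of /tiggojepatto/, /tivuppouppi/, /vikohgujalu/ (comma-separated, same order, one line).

tigojepato, tivupoupi, vikohgujalu

/tiggojepatto/: /gg/ is a geminate; the first /g/ deletes. /tt/ is a geminate; the first /t/ deletes. → [tigojepato].
/tivuppouppi/: /pp/ is a geminate; the first /p/ deletes. /pp/ is a geminate; the first /p/ deletes. → [tivupoupi].
/vikohgujalu/: the rule's environment is not met; surfaces unchanged as [vikohgujalu].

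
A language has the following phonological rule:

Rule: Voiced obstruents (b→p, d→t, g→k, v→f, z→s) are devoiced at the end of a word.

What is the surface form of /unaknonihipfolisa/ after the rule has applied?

unaknonihipfolisa

No segment of /unaknonihipfolisa/ meets the structural description of the rule, so the form surfaces unchanged.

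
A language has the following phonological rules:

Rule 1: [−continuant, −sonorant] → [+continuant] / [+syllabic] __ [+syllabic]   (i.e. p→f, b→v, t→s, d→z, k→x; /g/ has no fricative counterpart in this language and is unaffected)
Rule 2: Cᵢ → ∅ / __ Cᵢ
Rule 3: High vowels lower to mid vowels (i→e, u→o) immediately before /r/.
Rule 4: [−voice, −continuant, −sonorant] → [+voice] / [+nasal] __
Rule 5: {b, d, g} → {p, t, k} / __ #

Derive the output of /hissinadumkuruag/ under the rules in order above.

Rule 1 (intervocalic spirantization): /d/ is a stop between vowels /a/ and /u/, so it spirantizes to the fricative [z]. /hissinadumkuruag/ → hissinazumkuruag.
Rule 2 (degemination): /ss/ is a geminate; the first /s/ deletes. /hissinazumkuruag/ → hisinazumkuruag.
Rule 3 (pre-rhotic lowering): /u/ is a high vowel immediately before /r/, so it lowers to [o]. /hisinazumkuruag/ → hisinazumkoruag.
Rule 4 (post-nasal voicing): /k/ is a voiceless stop immediately after the nasal /m/, so it voices to [g]. /hisinazumkoruag/ → hisinazumgoruag.
Rule 5 (final devoicing): /g/ is a voiced stop in word-final position, so it devoices to [k]. /hisinazumgoruag/ → hisinazumgoruak.

hisinazumgoruak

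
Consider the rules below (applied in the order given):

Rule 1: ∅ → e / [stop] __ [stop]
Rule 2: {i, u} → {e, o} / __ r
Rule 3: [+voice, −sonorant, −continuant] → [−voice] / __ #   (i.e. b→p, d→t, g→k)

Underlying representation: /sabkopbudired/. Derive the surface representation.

Rule 1 (stop-cluster e-epenthesis): /b/ and /k/ form a stop–stop cluster, so [e] is inserted between them. /p/ and /b/ form a stop–stop cluster, so [e] is inserted between them. /sabkopbudired/ → sabekopebudired.
Rule 2 (pre-rhotic lowering): /i/ is a high vowel immediately before /r/, so it lowers to [e]. /sabekopebudired/ → sabekopebudered.
Rule 3 (final devoicing): /d/ is a voiced stop in word-final position, so it devoices to [t]. /sabekopebudered/ → sabekopebuderet.

sabekopebuderet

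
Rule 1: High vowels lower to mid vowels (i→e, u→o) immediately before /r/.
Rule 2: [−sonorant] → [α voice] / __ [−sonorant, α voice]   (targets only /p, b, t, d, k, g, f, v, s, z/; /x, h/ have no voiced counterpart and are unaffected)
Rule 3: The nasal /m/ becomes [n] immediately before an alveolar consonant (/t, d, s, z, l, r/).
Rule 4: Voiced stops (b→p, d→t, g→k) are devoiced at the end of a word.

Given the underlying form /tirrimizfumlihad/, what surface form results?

terrimisfunlihat

Rule 1 (pre-rhotic lowering): /i/ is a high vowel immediately before /r/, so it lowers to [e]. /tirrimizfumlihad/ → terrimizfumlihad.
Rule 2 (regressive voicing assimilation): /z/ precedes the voiceless obstruent /f/, so it devoices to [s] by assimilation. /terrimizfumlihad/ → terrimisfumlihad.
Rule 3 (nasal place assimilation): /m/ precedes the alveolar consonant /l/, so it assimilates in place to [n]. /terrimisfumlihad/ → terrimisfunlihad.
Rule 4 (final devoicing): /d/ is a voiced stop in word-final position, so it devoices to [t]. /terrimisfunlihad/ → terrimisfunlihat.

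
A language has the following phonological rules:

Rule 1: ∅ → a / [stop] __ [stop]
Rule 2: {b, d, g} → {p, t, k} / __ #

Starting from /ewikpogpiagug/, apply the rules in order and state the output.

Rule 1 (stop-cluster a-epenthesis): /k/ and /p/ form a stop–stop cluster, so [a] is inserted between them. /g/ and /p/ form a stop–stop cluster, so [a] is inserted between them. /ewikpogpiagug/ → ewikapogapiagug.
Rule 2 (final devoicing): /g/ is a voiced stop in word-final position, so it devoices to [k]. /ewikapogapiagug/ → ewikapogapiaguk.

ewikapogapiaguk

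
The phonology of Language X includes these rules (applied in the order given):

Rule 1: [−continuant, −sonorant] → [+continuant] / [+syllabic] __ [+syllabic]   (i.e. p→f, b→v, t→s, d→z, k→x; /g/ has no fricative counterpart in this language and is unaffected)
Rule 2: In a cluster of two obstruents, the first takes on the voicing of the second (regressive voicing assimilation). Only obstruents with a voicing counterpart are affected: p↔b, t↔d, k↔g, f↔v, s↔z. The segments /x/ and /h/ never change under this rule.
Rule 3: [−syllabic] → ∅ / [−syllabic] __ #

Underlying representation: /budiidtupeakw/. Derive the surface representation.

Rule 1 (intervocalic spirantization): /d/ is a stop between vowels /u/ and /i/, so it spirantizes to the fricative [z]. /p/ is a stop between vowels /u/ and /e/, so it spirantizes to the fricative [f]. /budiidtupeakw/ → buziidtufeakw.
Rule 2 (regressive voicing assimilation): /d/ precedes the voiceless obstruent /t/, so it devoices to [t] by assimilation. /buziidtufeakw/ → buziittufeakw.
Rule 3 (final cluster simplification): /w/ is the second consonant of a word-final cluster /kw/, so it deletes. /buziittufeakw/ → buziittufeak.

buziittufeak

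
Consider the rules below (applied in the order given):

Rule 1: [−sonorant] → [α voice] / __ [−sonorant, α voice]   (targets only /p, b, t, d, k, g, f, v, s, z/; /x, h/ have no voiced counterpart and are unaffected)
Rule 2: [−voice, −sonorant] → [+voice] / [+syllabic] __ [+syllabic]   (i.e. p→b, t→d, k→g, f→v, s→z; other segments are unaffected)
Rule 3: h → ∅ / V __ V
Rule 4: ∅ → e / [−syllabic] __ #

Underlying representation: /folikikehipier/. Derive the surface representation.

Rule 1 (regressive voicing assimilation): no segment meets the environment; /folikikehipier/ is unchanged.
Rule 2 (intervocalic voicing): /k/ is a voiceless obstruent between vowels /i/ and /i/, so it voices to [g]. /k/ is a voiceless obstruent between vowels /i/ and /e/, so it voices to [g]. /p/ is a voiceless obstruent between vowels /i/ and /i/, so it voices to [b]. /folikikehipier/ → foligigehibier.
Rule 3 (intervocalic h-deletion): /h/ occurs between vowels /e/ and /i/, so it deletes. /foligigehibier/ → foligigeibier.
Rule 4 (final e-epenthesis): the form ends in the consonant /r/, so [e] is inserted word-finally. /foligigeibier/ → foligigeibiere.

foligigeibiere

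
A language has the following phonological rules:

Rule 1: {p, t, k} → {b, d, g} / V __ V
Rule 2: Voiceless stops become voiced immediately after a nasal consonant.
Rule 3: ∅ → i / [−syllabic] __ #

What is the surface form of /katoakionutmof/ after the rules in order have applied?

kadoagionutmofi

Rule 1 (intervocalic voicing): /t/ is a voiceless stop between vowels /a/ and /o/, so it voices to [d]. /k/ is a voiceless stop between vowels /a/ and /i/, so it voices to [g]. /katoakionutmof/ → kadoagionutmof.
Rule 2 (post-nasal voicing): no segment meets the environment; /kadoagionutmof/ is unchanged.
Rule 3 (final i-epenthesis): the form ends in the consonant /f/, so [i] is inserted word-finally. /kadoagionutmof/ → kadoagionutmofi.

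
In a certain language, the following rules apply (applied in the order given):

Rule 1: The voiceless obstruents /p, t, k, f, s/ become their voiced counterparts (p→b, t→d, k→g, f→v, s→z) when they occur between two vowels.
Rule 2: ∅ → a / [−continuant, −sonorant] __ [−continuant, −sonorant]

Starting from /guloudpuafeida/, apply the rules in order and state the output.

guloudapuaveida

Rule 1 (intervocalic voicing): /f/ is a voiceless obstruent between vowels /a/ and /e/, so it voices to [v]. /guloudpuafeida/ → guloudpuaveida.
Rule 2 (stop-cluster a-epenthesis): /d/ and /p/ form a stop–stop cluster, so [a] is inserted between them. /guloudpuaveida/ → guloudapuaveida.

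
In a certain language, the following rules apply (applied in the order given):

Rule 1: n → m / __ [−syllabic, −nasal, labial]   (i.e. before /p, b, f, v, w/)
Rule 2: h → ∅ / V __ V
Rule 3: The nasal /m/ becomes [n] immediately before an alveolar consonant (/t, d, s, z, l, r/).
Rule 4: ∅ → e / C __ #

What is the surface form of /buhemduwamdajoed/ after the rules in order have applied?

Rule 1 (nasal place assimilation): no segment meets the environment; /buhemduwamdajoed/ is unchanged.
Rule 2 (intervocalic h-deletion): /h/ occurs between vowels /u/ and /e/, so it deletes. /buhemduwamdajoed/ → buemduwamdajoed.
Rule 3 (nasal place assimilation): /m/ precedes the alveolar consonant /d/, so it assimilates in place to [n]. /m/ precedes the alveolar consonant /d/, so it assimilates in place to [n]. /buemduwamdajoed/ → buenduwandajoed.
Rule 4 (final e-epenthesis): the form ends in the consonant /d/, so [e] is inserted word-finally. /buenduwandajoed/ → buenduwandajoede.

buenduwandajoede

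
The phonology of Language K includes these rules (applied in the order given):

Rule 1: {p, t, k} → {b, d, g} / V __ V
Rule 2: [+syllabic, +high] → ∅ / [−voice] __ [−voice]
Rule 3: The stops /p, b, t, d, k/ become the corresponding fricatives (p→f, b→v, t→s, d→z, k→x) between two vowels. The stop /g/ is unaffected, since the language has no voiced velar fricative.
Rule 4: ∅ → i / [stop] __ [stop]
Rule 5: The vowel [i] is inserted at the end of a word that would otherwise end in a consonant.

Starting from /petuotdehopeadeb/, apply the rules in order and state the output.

pezuotidehoveazebi

Rule 1 (intervocalic voicing): /t/ is a voiceless stop between vowels /e/ and /u/, so it voices to [d]. /p/ is a voiceless stop between vowels /o/ and /e/, so it voices to [b]. /petuotdehopeadeb/ → peduotdehobeadeb.
Rule 2 (high vowel syncope): no segment meets the environment; /peduotdehobeadeb/ is unchanged.
Rule 3 (intervocalic spirantization): /d/ is a stop between vowels /e/ and /u/, so it spirantizes to the fricative [z]. /b/ is a stop between vowels /o/ and /e/, so it spirantizes to the fricative [v]. /d/ is a stop between vowels /a/ and /e/, so it spirantizes to the fricative [z]. /peduotdehobeadeb/ → pezuotdehoveazeb.
Rule 4 (stop-cluster i-epenthesis): /t/ and /d/ form a stop–stop cluster, so [i] is inserted between them. /pezuotdehoveazeb/ → pezuotidehoveazeb.
Rule 5 (final i-epenthesis): the form ends in the consonant /b/, so [i] is inserted word-finally. /pezuotidehoveazeb/ → pezuotidehoveazebi.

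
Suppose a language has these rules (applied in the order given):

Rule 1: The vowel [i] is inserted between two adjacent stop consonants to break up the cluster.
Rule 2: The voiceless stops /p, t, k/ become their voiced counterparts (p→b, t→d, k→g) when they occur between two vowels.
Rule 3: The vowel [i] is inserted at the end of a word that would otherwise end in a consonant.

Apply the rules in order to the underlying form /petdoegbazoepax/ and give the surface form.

Rule 1 (stop-cluster i-epenthesis): /t/ and /d/ form a stop–stop cluster, so [i] is inserted between them. /g/ and /b/ form a stop–stop cluster, so [i] is inserted between them. /petdoegbazoepax/ → petidoegibazoepax.
Rule 2 (intervocalic voicing): /t/ is a voiceless stop between vowels /e/ and /i/, so it voices to [d]. /p/ is a voiceless stop between vowels /e/ and /a/, so it voices to [b]. /petidoegibazoepax/ → pedidoegibazoebax.
Rule 3 (final i-epenthesis): the form ends in the consonant /x/, so [i] is inserted word-finally. /pedidoegibazoebax/ → pedidoegibazoebaxi.

pedidoegibazoebaxi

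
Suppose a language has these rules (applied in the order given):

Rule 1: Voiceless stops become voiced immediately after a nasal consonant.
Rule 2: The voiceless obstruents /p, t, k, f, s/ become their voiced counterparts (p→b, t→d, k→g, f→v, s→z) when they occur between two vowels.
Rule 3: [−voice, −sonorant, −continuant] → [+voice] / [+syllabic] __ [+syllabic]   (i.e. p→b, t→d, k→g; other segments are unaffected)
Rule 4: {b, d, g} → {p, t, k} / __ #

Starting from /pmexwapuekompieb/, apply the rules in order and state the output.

Rule 1 (post-nasal voicing): /p/ is a voiceless stop immediately after the nasal /m/, so it voices to [b]. /pmexwapuekompieb/ → pmexwapuekombieb.
Rule 2 (intervocalic voicing): /p/ is a voiceless obstruent between vowels /a/ and /u/, so it voices to [b]. /k/ is a voiceless obstruent between vowels /e/ and /o/, so it voices to [g]. /pmexwapuekombieb/ → pmexwabuegombieb.
Rule 3 (intervocalic voicing): no segment meets the environment; /pmexwabuegombieb/ is unchanged.
Rule 4 (final devoicing): /b/ is a voiced stop in word-final position, so it devoices to [p]. /pmexwabuegombieb/ → pmexwabuegombiep.

pmexwabuegombiep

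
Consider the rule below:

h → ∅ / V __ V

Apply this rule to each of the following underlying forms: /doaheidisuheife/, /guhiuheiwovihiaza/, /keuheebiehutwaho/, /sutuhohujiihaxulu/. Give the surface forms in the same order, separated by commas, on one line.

/doaheidisuheife/: /h/ occurs between vowels /a/ and /e/, so it deletes. /h/ occurs between vowels /u/ and /e/, so it deletes. → [doaeidisueife].
/guhiuheiwovihiaza/: /h/ occurs between vowels /u/ and /i/, so it deletes. /h/ occurs between vowels /u/ and /e/, so it deletes. /h/ occurs between vowels /i/ and /i/, so it deletes. → [guiueiwoviiaza].
/keuheebiehutwaho/: /h/ occurs between vowels /u/ and /e/, so it deletes. /h/ occurs between vowels /e/ and /u/, so it deletes. /h/ occurs between vowels /a/ and /o/, so it deletes. → [keueebieutwao].
/sutuhohujiihaxulu/: /h/ occurs between vowels /u/ and /o/, so it deletes. /h/ occurs between vowels /o/ and /u/, so it deletes. /h/ occurs between vowels /i/ and /a/, so it deletes. → [sutuoujiiaxulu].

doaeidisueife, guiueiwoviiaza, keueebieutwao, sutuoujiiaxulu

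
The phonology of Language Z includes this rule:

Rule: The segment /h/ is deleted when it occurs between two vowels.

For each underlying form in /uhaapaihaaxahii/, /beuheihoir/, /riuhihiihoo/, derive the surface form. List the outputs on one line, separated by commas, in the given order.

/uhaapaihaaxahii/: /h/ occurs between vowels /u/ and /a/, so it deletes. /h/ occurs between vowels /i/ and /a/, so it deletes. /h/ occurs between vowels /a/ and /i/, so it deletes. → [uaapaiaaxaii].
/beuheihoir/: /h/ occurs between vowels /u/ and /e/, so it deletes. /h/ occurs between vowels /i/ and /o/, so it deletes. → [beueioir].
/riuhihiihoo/: /h/ occurs between vowels /u/ and /i/, so it deletes. /h/ occurs between vowels /i/ and /i/, so it deletes. /h/ occurs between vowels /i/ and /o/, so it deletes. → [riuiiioo].

uaapaiaaxaii, beueioir, riuiiioo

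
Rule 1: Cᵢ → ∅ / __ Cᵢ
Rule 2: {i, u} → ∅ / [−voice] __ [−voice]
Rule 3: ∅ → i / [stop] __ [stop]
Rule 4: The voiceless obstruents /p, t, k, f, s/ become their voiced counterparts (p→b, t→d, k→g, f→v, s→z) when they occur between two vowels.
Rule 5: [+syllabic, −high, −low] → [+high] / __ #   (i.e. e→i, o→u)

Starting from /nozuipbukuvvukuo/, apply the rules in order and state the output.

Rule 1 (degemination): /vv/ is a geminate; the first /v/ deletes. /nozuipbukuvvukuo/ → nozuipbukuvukuo.
Rule 2 (high vowel syncope): no segment meets the environment; /nozuipbukuvukuo/ is unchanged.
Rule 3 (stop-cluster i-epenthesis): /p/ and /b/ form a stop–stop cluster, so [i] is inserted between them. /nozuipbukuvukuo/ → nozuipibukuvukuo.
Rule 4 (intervocalic voicing): /p/ is a voiceless obstruent between vowels /i/ and /i/, so it voices to [b]. /k/ is a voiceless obstruent between vowels /u/ and /u/, so it voices to [g]. /k/ is a voiceless obstruent between vowels /u/ and /u/, so it voices to [g]. /nozuipibukuvukuo/ → nozuibibuguvuguo.
Rule 5 (final vowel raising): /o/ is a mid vowel in word-final position, so it raises to [u]. /nozuibibuguvuguo/ → nozuibibuguvuguu.

nozuibibuguvuguu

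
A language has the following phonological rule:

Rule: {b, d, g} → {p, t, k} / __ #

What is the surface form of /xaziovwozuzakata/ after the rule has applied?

No segment of /xaziovwozuzakata/ meets the structural description of the rule, so the form surfaces unchanged.

xaziovwozuzakata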